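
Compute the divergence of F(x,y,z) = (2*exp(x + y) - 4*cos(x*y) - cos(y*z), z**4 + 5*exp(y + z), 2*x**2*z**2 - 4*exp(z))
4*x**2*z + 4*y*sin(x*y) - 4*exp(z) + 2*exp(x + y) + 5*exp(y + z)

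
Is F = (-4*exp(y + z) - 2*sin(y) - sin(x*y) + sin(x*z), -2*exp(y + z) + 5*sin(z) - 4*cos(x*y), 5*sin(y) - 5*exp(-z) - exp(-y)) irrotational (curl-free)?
No, ∇×F = (2*exp(y + z) + 5*cos(y) - 5*cos(z) + exp(-y), x*cos(x*z) - 4*exp(y + z), x*cos(x*y) + 4*y*sin(x*y) + 4*exp(y + z) + 2*cos(y))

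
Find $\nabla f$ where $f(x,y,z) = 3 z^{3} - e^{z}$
(0, 0, 9*z**2 - exp(z))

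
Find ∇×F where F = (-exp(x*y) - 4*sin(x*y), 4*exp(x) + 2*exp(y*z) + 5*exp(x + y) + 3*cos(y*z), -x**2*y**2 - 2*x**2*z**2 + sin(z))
(y*(-2*x**2 - 2*exp(y*z) + 3*sin(y*z)), 2*x*(y**2 + 2*z**2), x*exp(x*y) + 4*x*cos(x*y) + 4*exp(x) + 5*exp(x + y))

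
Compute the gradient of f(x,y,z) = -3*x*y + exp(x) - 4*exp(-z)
(-3*y + exp(x), -3*x, 4*exp(-z))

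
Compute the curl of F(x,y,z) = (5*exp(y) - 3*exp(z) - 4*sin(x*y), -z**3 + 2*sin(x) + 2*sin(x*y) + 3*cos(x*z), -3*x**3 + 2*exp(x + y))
(3*x*sin(x*z) + 3*z**2 + 2*exp(x + y), 9*x**2 - 3*exp(z) - 2*exp(x + y), 4*x*cos(x*y) + 2*y*cos(x*y) - 3*z*sin(x*z) - 5*exp(y) + 2*cos(x))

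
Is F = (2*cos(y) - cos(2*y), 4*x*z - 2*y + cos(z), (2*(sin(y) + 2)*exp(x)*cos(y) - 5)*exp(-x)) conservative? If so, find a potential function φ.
No, ∇×F = (-4*x - 4*sin(y) + sin(z) + 2*cos(2*y), -5*exp(-x), 4*z + 2*sin(y) - 2*sin(2*y)) ≠ 0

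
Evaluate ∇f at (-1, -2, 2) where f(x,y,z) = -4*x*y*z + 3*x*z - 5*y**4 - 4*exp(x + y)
(22 - 4*exp(-3), 168 - 4*exp(-3), -11)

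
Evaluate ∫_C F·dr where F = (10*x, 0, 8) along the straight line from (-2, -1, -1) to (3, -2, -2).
17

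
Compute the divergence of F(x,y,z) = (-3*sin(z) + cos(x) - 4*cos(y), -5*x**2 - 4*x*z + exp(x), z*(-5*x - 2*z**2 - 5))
-5*x - 6*z**2 - sin(x) - 5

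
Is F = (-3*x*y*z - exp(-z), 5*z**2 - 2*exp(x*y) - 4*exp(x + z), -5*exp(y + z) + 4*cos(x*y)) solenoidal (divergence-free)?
No, ∇·F = -2*x*exp(x*y) - 3*y*z - 5*exp(y + z)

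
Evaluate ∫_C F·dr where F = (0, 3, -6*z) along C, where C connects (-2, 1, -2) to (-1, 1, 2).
0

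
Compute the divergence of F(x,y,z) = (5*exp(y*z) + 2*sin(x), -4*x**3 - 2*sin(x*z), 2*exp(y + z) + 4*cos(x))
2*exp(y + z) + 2*cos(x)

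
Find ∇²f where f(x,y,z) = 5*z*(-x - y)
0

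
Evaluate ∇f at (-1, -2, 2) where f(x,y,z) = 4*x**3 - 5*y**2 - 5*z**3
(12, 20, -60)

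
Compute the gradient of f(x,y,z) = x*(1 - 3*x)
(1 - 6*x, 0, 0)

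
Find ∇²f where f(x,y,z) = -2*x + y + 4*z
0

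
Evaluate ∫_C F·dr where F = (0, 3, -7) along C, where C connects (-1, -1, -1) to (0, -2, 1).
-17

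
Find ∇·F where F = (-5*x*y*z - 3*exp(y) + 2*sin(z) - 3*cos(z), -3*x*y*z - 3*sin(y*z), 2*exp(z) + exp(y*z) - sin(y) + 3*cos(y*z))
-3*x*z - 5*y*z + y*exp(y*z) - 3*y*sin(y*z) - 3*z*cos(y*z) + 2*exp(z)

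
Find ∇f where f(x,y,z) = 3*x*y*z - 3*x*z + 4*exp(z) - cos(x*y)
(3*y*z + y*sin(x*y) - 3*z, x*(3*z + sin(x*y)), 3*x*y - 3*x + 4*exp(z))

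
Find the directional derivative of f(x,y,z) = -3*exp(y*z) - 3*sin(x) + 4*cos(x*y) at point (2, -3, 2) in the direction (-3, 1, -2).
sqrt(14)*(44*exp(6)*sin(6) + 9*exp(6)*cos(2) - 24)*exp(-6)/14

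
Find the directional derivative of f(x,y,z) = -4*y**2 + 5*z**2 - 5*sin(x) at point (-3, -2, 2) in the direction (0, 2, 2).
18*sqrt(2)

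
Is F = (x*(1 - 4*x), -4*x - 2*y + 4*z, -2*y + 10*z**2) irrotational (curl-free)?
No, ∇×F = (-6, 0, -4)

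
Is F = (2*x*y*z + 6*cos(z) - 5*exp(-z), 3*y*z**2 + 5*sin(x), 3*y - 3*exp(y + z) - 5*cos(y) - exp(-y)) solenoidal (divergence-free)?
No, ∇·F = 2*y*z + 3*z**2 - 3*exp(y + z)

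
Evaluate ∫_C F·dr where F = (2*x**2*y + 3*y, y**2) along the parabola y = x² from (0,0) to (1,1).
26/15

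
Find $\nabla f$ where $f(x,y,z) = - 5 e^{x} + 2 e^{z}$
(-5*exp(x), 0, 2*exp(z))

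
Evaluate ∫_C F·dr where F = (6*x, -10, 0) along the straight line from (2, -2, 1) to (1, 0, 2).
-29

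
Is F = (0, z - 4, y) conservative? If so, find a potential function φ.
Yes, F is conservative. φ = y*(z - 4)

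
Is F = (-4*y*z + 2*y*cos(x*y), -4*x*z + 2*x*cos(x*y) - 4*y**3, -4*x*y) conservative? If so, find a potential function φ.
Yes, F is conservative. φ = -4*x*y*z - y**4 + 2*sin(x*y)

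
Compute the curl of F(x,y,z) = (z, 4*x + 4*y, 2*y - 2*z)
(2, 1, 4)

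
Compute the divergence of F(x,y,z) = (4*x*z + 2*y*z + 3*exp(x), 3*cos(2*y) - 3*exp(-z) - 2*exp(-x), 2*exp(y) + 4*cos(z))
4*z + 3*exp(x) - 6*sin(2*y) - 4*sin(z)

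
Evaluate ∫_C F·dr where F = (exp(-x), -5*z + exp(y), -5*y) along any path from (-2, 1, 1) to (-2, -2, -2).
-15 - E + exp(-2)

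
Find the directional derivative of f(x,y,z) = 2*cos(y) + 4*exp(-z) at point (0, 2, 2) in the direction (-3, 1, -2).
sqrt(14)*(-exp(2)*sin(2) + 4)*exp(-2)/7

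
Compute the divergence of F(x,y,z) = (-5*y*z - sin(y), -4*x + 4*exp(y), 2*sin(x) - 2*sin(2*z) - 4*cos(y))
4*exp(y) - 4*cos(2*z)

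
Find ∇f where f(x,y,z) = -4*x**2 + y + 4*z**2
(-8*x, 1, 8*z)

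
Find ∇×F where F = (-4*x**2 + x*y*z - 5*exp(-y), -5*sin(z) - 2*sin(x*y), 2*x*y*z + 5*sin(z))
(2*x*z + 5*cos(z), y*(x - 2*z), -x*z - 2*y*cos(x*y) - 5*exp(-y))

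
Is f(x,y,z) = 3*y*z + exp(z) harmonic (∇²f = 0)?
No, ∇²f = exp(z)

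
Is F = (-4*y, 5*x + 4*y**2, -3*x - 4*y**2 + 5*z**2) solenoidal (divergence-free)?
No, ∇·F = 8*y + 10*z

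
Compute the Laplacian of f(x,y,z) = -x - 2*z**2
-4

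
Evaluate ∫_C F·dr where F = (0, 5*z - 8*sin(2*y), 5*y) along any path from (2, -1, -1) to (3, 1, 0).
-5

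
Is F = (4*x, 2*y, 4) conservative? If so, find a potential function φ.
Yes, F is conservative. φ = 2*x**2 + y**2 + 4*z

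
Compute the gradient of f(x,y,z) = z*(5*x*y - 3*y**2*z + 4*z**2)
(5*y*z, z*(5*x - 6*y*z), 5*x*y - 6*y**2*z + 12*z**2)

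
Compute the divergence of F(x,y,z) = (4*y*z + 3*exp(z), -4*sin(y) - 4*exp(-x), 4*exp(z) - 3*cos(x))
4*exp(z) - 4*cos(y)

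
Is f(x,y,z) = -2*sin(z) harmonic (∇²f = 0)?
No, ∇²f = 2*sin(z)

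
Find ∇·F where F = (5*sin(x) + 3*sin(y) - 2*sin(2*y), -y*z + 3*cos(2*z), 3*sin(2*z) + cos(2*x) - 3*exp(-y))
-z + 5*cos(x) + 6*cos(2*z)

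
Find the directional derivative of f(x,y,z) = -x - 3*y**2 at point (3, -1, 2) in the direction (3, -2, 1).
-15*sqrt(14)/14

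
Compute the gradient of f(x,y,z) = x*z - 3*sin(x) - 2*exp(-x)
(z - 3*cos(x) + 2*exp(-x), 0, x)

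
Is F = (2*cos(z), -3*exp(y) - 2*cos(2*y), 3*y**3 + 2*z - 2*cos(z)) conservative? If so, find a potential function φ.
No, ∇×F = (9*y**2, -2*sin(z), 0) ≠ 0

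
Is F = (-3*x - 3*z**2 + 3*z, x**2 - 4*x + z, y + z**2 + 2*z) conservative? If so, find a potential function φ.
No, ∇×F = (0, 3 - 6*z, 2*x - 4) ≠ 0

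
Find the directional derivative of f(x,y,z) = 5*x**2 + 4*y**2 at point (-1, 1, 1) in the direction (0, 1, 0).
8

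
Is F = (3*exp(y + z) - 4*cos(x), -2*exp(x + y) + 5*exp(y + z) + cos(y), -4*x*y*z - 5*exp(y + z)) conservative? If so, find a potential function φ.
No, ∇×F = (-4*x*z - 10*exp(y + z), 4*y*z + 3*exp(y + z), -2*exp(x + y) - 3*exp(y + z)) ≠ 0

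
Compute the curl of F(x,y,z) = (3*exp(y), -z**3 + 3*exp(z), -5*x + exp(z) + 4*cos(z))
(3*z**2 - 3*exp(z), 5, -3*exp(y))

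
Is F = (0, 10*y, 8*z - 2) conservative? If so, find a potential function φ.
Yes, F is conservative. φ = 5*y**2 + 4*z**2 - 2*z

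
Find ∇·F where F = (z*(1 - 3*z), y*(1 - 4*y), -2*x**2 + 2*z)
3 - 8*y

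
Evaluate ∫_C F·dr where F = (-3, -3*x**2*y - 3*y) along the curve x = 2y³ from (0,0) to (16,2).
-438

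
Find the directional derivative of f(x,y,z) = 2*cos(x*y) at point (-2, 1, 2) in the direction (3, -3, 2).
9*sqrt(22)*sin(2)/11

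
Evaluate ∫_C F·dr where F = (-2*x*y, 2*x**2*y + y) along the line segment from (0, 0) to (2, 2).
14/3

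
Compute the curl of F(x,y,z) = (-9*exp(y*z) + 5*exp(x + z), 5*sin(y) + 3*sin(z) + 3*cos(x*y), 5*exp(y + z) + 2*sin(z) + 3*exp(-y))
(5*exp(y + z) - 3*cos(z) - 3*exp(-y), -9*y*exp(y*z) + 5*exp(x + z), -3*y*sin(x*y) + 9*z*exp(y*z))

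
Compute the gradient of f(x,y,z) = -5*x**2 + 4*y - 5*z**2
(-10*x, 4, -10*z)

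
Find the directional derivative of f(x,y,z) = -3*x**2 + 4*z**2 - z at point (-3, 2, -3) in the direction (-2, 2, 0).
-9*sqrt(2)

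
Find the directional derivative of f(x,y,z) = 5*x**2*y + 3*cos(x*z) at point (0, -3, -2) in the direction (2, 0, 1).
0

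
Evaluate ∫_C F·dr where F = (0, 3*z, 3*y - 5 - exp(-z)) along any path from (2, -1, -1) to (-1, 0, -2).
-E + 2 + exp(2)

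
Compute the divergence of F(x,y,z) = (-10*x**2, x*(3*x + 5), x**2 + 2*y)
-20*x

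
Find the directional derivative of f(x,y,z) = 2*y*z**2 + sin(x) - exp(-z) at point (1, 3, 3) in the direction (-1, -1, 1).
sqrt(3)*(-exp(3)*cos(1) + 1 + 18*exp(3))*exp(-3)/3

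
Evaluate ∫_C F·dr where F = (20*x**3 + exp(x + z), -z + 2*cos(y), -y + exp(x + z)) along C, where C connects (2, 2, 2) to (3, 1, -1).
-exp(4) - 2*sin(2) + 2*sin(1) + exp(2) + 330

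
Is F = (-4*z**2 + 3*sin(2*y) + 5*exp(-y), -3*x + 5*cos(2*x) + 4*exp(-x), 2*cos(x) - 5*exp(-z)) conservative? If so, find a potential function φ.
No, ∇×F = (0, -8*z + 2*sin(x), -10*sin(2*x) - 6*cos(2*y) - 3 + 5*exp(-y) - 4*exp(-x)) ≠ 0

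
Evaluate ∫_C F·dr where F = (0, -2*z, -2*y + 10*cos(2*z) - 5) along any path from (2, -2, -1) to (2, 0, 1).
-6 + 10*sin(2)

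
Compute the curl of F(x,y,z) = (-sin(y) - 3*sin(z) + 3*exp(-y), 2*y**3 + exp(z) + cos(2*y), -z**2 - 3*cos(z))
(-exp(z), -3*cos(z), cos(y) + 3*exp(-y))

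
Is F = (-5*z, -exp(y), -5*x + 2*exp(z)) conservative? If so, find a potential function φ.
Yes, F is conservative. φ = -5*x*z - exp(y) + 2*exp(z)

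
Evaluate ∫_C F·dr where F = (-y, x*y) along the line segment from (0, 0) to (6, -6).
90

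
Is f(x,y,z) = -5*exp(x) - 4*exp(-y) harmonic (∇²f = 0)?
No, ∇²f = -5*exp(x) - 4*exp(-y)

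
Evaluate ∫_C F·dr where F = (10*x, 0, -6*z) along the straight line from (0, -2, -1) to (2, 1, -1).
20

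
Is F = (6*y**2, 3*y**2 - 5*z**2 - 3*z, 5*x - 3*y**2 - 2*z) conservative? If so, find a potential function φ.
No, ∇×F = (-6*y + 10*z + 3, -5, -12*y) ≠ 0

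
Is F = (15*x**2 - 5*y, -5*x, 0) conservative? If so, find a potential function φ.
Yes, F is conservative. φ = 5*x*(x**2 - y)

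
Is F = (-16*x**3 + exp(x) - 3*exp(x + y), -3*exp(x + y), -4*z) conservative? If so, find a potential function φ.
Yes, F is conservative. φ = -4*x**4 - 2*z**2 + exp(x) - 3*exp(x + y)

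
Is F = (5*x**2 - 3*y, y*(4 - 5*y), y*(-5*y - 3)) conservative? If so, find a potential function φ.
No, ∇×F = (-10*y - 3, 0, 3) ≠ 0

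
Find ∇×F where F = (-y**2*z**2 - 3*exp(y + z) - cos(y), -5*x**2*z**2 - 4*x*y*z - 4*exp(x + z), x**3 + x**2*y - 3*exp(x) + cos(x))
(10*x**2*z + x**2 + 4*x*y + 4*exp(x + z), -3*x**2 - 2*x*y - 2*y**2*z + 3*exp(x) - 3*exp(y + z) + sin(x), -10*x*z**2 + 2*y*z**2 - 4*y*z - 4*exp(x + z) + 3*exp(y + z) - sin(y))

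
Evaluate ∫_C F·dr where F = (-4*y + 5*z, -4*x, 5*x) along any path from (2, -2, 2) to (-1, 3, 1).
-29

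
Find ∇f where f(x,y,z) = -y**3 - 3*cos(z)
(0, -3*y**2, 3*sin(z))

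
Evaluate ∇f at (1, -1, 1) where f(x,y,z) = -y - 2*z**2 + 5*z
(0, -1, 1)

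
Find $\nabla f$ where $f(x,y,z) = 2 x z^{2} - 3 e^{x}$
(2*z**2 - 3*exp(x), 0, 4*x*z)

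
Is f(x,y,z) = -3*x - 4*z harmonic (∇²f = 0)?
Yes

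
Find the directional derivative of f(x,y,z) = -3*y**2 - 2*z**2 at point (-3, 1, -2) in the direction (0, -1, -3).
-9*sqrt(10)/5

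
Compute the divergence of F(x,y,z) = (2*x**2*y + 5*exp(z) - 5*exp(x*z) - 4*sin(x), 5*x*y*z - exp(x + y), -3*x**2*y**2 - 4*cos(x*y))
4*x*y + 5*x*z - 5*z*exp(x*z) - exp(x + y) - 4*cos(x)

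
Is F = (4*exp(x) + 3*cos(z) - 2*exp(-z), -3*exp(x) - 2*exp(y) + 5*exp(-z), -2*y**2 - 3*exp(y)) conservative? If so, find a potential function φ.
No, ∇×F = (-4*y - 3*exp(y) + 5*exp(-z), -3*sin(z) + 2*exp(-z), -3*exp(x)) ≠ 0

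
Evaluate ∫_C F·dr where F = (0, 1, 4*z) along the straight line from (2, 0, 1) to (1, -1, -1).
-1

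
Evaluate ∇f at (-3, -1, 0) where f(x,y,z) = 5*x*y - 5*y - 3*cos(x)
(-5 - 3*sin(3), -20, 0)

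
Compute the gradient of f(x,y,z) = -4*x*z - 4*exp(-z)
(-4*z, 0, -4*x + 4*exp(-z))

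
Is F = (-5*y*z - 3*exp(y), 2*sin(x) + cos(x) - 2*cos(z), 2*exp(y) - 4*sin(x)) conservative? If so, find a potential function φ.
No, ∇×F = (2*exp(y) - 2*sin(z), -5*y + 4*cos(x), 5*z + 3*exp(y) - sin(x) + 2*cos(x)) ≠ 0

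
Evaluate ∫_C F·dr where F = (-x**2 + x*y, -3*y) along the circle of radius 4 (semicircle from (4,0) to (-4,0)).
128/3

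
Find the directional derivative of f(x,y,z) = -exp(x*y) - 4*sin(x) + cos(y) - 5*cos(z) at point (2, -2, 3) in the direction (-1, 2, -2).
2*((2*cos(2) - 5*sin(3) + sin(2))*exp(4) - 3)*exp(-4)/3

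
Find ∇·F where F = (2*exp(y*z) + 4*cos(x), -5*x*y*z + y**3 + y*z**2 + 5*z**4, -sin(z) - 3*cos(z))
-5*x*z + 3*y**2 + z**2 - 4*sin(x) + 3*sin(z) - cos(z)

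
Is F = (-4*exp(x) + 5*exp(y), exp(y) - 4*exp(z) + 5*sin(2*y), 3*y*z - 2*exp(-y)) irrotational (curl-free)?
No, ∇×F = (3*z + 4*exp(z) + 2*exp(-y), 0, -5*exp(y))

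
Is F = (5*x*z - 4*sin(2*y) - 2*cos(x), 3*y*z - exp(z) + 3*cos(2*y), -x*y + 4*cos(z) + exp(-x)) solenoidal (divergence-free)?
No, ∇·F = 8*z + 2*sin(x) - 6*sin(2*y) - 4*sin(z)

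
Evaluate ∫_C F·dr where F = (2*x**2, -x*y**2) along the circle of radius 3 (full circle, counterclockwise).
-81*pi/4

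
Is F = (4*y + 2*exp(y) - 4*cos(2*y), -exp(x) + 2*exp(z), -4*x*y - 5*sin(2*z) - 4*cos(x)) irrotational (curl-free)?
No, ∇×F = (-4*x - 2*exp(z), 4*y - 4*sin(x), -exp(x) - 2*exp(y) - 8*sin(2*y) - 4)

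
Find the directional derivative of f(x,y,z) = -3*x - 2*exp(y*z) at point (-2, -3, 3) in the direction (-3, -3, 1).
3*sqrt(19)*(8 + 3*exp(9))*exp(-9)/19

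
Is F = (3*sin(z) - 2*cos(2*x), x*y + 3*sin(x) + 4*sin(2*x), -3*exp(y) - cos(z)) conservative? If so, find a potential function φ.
No, ∇×F = (-3*exp(y), 3*cos(z), y + 3*cos(x) + 8*cos(2*x)) ≠ 0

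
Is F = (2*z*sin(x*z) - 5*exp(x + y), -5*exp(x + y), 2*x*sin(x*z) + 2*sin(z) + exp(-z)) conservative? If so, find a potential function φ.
Yes, F is conservative. φ = -5*exp(x + y) - 2*cos(z) - 2*cos(x*z) - exp(-z)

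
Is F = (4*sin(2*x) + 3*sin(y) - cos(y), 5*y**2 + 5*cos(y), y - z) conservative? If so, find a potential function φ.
No, ∇×F = (1, 0, -sin(y) - 3*cos(y)) ≠ 0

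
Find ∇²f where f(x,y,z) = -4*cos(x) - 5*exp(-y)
4*cos(x) - 5*exp(-y)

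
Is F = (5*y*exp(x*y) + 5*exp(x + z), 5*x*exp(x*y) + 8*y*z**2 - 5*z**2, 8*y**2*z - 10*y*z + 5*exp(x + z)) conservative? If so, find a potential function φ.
Yes, F is conservative. φ = 4*y**2*z**2 - 5*y*z**2 + 5*exp(x*y) + 5*exp(x + z)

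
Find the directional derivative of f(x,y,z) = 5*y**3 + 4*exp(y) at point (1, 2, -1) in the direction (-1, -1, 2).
2*sqrt(6)*(-15 - exp(2))/3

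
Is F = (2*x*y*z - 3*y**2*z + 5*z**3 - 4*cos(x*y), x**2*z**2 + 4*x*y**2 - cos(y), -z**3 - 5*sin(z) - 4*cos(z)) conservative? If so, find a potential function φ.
No, ∇×F = (-2*x**2*z, 2*x*y - 3*y**2 + 15*z**2, 2*x*z**2 - 2*x*z - 4*x*sin(x*y) + 4*y**2 + 6*y*z) ≠ 0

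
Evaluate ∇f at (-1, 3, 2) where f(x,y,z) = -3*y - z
(0, -3, -1)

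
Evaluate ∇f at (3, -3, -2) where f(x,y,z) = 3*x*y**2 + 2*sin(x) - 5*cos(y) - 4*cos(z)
(2*cos(3) + 27, -54 - 5*sin(3), -4*sin(2))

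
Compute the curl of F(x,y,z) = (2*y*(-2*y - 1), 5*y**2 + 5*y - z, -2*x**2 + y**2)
(2*y + 1, 4*x, 8*y + 2)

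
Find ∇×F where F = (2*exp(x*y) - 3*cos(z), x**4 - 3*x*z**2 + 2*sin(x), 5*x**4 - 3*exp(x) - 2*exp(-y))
(6*x*z + 2*exp(-y), -20*x**3 + 3*exp(x) + 3*sin(z), 4*x**3 - 2*x*exp(x*y) - 3*z**2 + 2*cos(x))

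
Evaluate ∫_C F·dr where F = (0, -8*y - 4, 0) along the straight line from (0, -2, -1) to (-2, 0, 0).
8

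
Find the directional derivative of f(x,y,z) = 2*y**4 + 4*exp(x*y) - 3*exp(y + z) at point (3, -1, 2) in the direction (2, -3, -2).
sqrt(17)*(-44 + 24*exp(3) + 15*exp(4))*exp(-3)/17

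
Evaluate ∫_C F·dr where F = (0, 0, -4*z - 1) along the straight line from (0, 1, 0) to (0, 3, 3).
-21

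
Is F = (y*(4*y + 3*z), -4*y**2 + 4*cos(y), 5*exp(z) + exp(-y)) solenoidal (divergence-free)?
No, ∇·F = -8*y + 5*exp(z) - 4*sin(y)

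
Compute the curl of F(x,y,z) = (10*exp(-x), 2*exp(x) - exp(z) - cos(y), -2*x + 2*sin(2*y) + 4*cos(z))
(exp(z) + 4*cos(2*y), 2, 2*exp(x))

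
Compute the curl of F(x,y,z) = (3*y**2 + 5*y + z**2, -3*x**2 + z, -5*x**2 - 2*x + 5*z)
(-1, 10*x + 2*z + 2, -6*x - 6*y - 5)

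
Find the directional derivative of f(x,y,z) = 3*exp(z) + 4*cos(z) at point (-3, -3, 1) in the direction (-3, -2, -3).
3*sqrt(22)*(-3*E + 4*sin(1))/22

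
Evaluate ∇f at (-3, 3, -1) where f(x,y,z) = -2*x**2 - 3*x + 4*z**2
(9, 0, -8)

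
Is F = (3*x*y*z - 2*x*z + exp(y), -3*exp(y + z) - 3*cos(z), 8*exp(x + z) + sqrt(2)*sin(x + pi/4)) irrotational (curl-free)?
No, ∇×F = (3*exp(y + z) - 3*sin(z), 3*x*y - 2*x - 8*exp(x + z) - sqrt(2)*cos(x + pi/4), -3*x*z - exp(y))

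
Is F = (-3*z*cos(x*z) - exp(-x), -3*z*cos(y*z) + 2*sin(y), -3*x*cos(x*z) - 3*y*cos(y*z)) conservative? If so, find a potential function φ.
Yes, F is conservative. φ = -3*sin(x*z) - 3*sin(y*z) - 2*cos(y) + exp(-x)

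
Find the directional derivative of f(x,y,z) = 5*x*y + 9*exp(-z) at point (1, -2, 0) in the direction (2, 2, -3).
sqrt(17)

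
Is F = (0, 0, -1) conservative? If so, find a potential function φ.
Yes, F is conservative. φ = -z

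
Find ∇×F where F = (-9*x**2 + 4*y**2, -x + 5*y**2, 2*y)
(2, 0, -8*y - 1)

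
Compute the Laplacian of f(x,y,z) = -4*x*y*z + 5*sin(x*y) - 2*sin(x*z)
-5*x**2*sin(x*y) + 2*x**2*sin(x*z) - 5*y**2*sin(x*y) + 2*z**2*sin(x*z)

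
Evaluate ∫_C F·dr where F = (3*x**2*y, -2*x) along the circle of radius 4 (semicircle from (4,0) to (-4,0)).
-112*pi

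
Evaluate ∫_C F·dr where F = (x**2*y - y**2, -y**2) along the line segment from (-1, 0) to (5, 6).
54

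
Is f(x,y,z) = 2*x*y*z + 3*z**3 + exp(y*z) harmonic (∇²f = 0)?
No, ∇²f = y**2*exp(y*z) + z**2*exp(y*z) + 18*z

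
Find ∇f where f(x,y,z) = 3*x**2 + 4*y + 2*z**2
(6*x, 4, 4*z)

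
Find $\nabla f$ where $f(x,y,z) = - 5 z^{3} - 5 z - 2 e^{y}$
(0, -2*exp(y), -15*z**2 - 5)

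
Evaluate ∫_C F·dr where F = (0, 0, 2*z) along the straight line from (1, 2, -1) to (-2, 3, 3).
8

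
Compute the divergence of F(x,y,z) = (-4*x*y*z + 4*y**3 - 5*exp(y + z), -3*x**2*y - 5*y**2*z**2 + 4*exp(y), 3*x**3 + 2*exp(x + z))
-3*x**2 - 10*y*z**2 - 4*y*z + 4*exp(y) + 2*exp(x + z)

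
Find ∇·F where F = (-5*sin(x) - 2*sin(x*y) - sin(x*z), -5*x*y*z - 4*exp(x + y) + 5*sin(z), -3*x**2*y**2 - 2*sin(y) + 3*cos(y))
-5*x*z - 2*y*cos(x*y) - z*cos(x*z) - 4*exp(x + y) - 5*cos(x)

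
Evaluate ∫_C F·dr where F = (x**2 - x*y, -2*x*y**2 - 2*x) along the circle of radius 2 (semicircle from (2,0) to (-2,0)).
-8*pi - 16/3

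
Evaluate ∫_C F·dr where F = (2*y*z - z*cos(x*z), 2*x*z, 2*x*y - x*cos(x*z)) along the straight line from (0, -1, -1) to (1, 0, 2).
-sin(2)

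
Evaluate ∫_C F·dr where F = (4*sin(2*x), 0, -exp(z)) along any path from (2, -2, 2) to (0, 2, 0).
-3 + 2*cos(4) + exp(2)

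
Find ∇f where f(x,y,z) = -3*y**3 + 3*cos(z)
(0, -9*y**2, -3*sin(z))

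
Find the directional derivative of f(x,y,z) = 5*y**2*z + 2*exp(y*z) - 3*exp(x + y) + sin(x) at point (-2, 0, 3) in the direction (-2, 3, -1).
sqrt(14)*(-3 - 2*exp(2)*cos(2) + 18*exp(2))*exp(-2)/14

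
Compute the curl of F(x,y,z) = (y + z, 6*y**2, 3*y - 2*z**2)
(3, 1, -1)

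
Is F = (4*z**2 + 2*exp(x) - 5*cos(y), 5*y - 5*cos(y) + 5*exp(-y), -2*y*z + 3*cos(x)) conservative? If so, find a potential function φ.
No, ∇×F = (-2*z, 8*z + 3*sin(x), -5*sin(y)) ≠ 0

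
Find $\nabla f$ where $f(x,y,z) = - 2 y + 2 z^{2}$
(0, -2, 4*z)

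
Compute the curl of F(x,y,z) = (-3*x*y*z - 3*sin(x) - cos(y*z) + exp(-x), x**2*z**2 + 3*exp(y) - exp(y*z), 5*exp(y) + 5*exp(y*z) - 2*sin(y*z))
(-2*x**2*z + y*exp(y*z) + 5*z*exp(y*z) - 2*z*cos(y*z) + 5*exp(y), y*(-3*x + sin(y*z)), z*(2*x*z + 3*x - sin(y*z)))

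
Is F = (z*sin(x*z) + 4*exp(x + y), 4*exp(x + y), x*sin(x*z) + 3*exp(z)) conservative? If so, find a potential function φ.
Yes, F is conservative. φ = 3*exp(z) + 4*exp(x + y) - cos(x*z)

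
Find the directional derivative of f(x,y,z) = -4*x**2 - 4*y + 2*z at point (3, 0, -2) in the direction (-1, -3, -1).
34*sqrt(11)/11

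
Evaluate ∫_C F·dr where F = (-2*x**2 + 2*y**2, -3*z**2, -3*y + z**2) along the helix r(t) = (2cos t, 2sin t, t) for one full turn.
8*pi*(-9 + pi**2)/3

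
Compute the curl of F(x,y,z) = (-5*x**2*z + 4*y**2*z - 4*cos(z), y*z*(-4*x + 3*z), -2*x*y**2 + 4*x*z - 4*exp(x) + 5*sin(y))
(-6*y*z + 5*cos(y), -5*x**2 + 6*y**2 - 4*z + 4*exp(x) + 4*sin(z), -12*y*z)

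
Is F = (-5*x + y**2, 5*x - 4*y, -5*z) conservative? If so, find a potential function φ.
No, ∇×F = (0, 0, 5 - 2*y) ≠ 0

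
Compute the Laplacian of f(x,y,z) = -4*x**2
-8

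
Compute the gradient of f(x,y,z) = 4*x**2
(8*x, 0, 0)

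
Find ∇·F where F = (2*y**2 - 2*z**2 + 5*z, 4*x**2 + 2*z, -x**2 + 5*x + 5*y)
0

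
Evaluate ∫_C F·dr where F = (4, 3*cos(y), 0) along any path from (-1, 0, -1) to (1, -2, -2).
8 - 3*sin(2)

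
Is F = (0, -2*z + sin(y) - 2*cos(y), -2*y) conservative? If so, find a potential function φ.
Yes, F is conservative. φ = -2*y*z - 2*sin(y) - cos(y)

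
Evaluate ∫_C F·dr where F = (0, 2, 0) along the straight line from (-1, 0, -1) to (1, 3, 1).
6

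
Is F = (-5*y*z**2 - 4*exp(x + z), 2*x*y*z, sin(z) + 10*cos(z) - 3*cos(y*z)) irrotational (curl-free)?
No, ∇×F = (-2*x*y + 3*z*sin(y*z), -10*y*z - 4*exp(x + z), z*(2*y + 5*z))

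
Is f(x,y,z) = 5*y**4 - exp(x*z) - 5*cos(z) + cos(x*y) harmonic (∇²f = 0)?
No, ∇²f = -x**2*exp(x*z) - x**2*cos(x*y) - y**2*cos(x*y) + 60*y**2 - z**2*exp(x*z) + 5*cos(z)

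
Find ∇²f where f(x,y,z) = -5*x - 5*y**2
-10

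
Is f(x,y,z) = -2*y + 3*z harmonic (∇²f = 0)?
Yes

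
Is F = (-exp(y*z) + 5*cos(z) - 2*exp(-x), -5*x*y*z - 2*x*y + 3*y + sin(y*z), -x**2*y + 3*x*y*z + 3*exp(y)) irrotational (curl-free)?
No, ∇×F = (-x**2 + 5*x*y + 3*x*z - y*cos(y*z) + 3*exp(y), 2*x*y - 3*y*z - y*exp(y*z) - 5*sin(z), -5*y*z - 2*y + z*exp(y*z))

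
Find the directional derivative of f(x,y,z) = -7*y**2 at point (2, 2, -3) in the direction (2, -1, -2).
28/3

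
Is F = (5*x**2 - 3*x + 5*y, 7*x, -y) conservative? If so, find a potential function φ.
No, ∇×F = (-1, 0, 2) ≠ 0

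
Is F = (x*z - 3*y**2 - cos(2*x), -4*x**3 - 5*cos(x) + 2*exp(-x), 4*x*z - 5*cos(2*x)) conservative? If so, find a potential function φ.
No, ∇×F = (0, x - 4*z - 10*sin(2*x), -12*x**2 + 6*y + 5*sin(x) - 2*exp(-x)) ≠ 0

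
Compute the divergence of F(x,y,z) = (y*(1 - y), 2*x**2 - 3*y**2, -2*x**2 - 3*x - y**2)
-6*y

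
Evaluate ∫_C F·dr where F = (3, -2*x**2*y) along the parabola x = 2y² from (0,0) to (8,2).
-184/3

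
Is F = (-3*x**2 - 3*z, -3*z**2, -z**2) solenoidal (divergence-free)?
No, ∇·F = -6*x - 2*z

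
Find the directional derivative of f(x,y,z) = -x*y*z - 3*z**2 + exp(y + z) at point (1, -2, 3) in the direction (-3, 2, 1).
sqrt(14)*(-40 + 3*E)/14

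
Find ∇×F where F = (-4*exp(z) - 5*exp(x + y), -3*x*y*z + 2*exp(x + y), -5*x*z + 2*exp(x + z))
(3*x*y, 5*z - 4*exp(z) - 2*exp(x + z), -3*y*z + 7*exp(x + y))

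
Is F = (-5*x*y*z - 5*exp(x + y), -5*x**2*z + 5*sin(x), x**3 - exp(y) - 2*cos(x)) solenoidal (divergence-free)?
No, ∇·F = -5*y*z - 5*exp(x + y)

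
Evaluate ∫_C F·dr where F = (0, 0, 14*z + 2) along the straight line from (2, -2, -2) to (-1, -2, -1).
-19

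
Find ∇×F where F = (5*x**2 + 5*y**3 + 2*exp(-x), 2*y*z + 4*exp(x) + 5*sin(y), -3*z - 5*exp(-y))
(-2*y + 5*exp(-y), 0, -15*y**2 + 4*exp(x))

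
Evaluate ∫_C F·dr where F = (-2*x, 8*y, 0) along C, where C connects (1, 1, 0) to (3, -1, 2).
-8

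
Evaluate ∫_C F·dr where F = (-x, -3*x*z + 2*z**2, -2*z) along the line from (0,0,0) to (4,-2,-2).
-100/3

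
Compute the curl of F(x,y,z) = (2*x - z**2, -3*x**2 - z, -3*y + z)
(-2, -2*z, -6*x)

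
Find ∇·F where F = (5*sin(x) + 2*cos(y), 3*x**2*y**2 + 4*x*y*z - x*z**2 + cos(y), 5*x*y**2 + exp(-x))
6*x**2*y + 4*x*z - sin(y) + 5*cos(x)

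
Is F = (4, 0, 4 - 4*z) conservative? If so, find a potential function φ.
Yes, F is conservative. φ = 4*x - 2*z**2 + 4*z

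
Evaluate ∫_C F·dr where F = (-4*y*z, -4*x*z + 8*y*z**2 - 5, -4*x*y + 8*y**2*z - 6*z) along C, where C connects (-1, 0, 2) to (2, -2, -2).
42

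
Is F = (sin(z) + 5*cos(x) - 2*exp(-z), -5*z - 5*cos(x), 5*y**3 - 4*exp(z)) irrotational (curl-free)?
No, ∇×F = (15*y**2 + 5, cos(z) + 2*exp(-z), 5*sin(x))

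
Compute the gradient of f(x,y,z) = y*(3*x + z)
(3*y, 3*x + z, y)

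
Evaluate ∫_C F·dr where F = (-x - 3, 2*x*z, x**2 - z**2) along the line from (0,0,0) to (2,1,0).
-8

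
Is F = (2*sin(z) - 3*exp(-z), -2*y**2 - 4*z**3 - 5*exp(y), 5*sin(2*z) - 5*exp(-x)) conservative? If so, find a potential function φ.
No, ∇×F = (12*z**2, 2*cos(z) + 3*exp(-z) - 5*exp(-x), 0) ≠ 0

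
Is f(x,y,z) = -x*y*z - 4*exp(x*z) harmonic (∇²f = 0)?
No, ∇²f = 4*(-x**2 - z**2)*exp(x*z)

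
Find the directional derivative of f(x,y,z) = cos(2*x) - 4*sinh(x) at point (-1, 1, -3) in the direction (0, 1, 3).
0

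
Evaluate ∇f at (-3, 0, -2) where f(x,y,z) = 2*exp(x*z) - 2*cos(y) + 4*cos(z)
(-4*exp(6), 0, -6*exp(6) + 4*sin(2))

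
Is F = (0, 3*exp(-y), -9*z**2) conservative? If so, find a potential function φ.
Yes, F is conservative. φ = -3*z**3 - 3*exp(-y)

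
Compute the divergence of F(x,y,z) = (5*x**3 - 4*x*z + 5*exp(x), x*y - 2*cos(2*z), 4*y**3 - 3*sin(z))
15*x**2 + x - 4*z + 5*exp(x) - 3*cos(z)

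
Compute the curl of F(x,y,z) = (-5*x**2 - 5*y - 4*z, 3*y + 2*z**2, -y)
(-4*z - 1, -4, 5)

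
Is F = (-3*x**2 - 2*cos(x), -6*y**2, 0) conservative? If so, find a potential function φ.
Yes, F is conservative. φ = -x**3 - 2*y**3 - 2*sin(x)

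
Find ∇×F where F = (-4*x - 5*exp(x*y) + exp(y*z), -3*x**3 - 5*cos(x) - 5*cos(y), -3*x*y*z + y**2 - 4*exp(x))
(-3*x*z + 2*y, 3*y*z + y*exp(y*z) + 4*exp(x), -9*x**2 + 5*x*exp(x*y) - z*exp(y*z) + 5*sin(x))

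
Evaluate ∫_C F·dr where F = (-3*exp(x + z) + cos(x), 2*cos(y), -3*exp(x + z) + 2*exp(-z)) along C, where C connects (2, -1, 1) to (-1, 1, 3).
-3*exp(2) - sin(2) - 2*exp(-3) + 2*exp(-1) + 3*sin(1) + 3*exp(3)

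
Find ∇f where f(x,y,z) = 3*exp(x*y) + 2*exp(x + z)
(3*y*exp(x*y) + 2*exp(x + z), 3*x*exp(x*y), 2*exp(x + z))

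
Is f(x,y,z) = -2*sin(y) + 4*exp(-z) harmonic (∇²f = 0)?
No, ∇²f = 2*sin(y) + 4*exp(-z)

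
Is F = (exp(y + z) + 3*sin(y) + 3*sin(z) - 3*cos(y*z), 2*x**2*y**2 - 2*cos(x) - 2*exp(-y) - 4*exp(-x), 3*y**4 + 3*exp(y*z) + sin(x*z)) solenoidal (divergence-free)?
No, ∇·F = 4*x**2*y + x*cos(x*z) + 3*y*exp(y*z) + 2*exp(-y)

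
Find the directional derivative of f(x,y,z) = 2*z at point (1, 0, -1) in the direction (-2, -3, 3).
3*sqrt(22)/11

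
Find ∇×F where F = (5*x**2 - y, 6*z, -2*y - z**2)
(-8, 0, 1)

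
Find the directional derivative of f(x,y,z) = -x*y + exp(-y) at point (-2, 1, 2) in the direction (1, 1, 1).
-sqrt(3)*(1 - E)*exp(-1)/3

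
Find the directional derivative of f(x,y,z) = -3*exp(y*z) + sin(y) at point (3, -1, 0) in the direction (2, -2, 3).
sqrt(17)*(9 - 2*cos(1))/17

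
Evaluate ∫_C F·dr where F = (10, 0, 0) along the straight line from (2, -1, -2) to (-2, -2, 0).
-40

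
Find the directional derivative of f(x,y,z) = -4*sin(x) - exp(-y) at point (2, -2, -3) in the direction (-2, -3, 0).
sqrt(13)*(-3*exp(2) + 8*cos(2))/13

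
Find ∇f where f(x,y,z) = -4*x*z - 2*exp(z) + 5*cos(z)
(-4*z, 0, -4*x - 2*exp(z) - 5*sin(z))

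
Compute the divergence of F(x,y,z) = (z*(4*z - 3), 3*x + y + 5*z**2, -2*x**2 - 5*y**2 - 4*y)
1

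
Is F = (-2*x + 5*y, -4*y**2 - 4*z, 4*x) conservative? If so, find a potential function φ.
No, ∇×F = (4, -4, -5) ≠ 0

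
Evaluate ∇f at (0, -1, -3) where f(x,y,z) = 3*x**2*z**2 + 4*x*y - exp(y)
(-4, -exp(-1), 0)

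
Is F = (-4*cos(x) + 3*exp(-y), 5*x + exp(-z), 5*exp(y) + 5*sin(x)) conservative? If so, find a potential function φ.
No, ∇×F = (5*exp(y) + exp(-z), -5*cos(x), 5 + 3*exp(-y)) ≠ 0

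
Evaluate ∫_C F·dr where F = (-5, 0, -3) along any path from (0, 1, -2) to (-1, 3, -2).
5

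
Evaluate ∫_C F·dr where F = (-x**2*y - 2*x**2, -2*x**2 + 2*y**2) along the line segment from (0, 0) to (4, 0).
-128/3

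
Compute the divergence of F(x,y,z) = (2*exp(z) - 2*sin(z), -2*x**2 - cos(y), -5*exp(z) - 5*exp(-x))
-5*exp(z) + sin(y)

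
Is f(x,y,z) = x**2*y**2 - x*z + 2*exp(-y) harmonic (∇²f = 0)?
No, ∇²f = 2*x**2 + 2*y**2 + 2*exp(-y)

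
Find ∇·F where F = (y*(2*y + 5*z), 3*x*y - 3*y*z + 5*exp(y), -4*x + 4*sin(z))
3*x - 3*z + 5*exp(y) + 4*cos(z)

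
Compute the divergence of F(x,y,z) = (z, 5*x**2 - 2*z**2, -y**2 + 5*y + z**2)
2*z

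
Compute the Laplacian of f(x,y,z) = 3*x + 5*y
0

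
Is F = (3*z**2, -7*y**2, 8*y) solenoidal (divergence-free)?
No, ∇·F = -14*y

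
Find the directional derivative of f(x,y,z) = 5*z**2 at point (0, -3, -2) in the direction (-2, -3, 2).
-40*sqrt(17)/17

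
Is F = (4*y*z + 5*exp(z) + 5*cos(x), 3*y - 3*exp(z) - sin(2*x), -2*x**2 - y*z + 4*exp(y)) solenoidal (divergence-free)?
No, ∇·F = -y - 5*sin(x) + 3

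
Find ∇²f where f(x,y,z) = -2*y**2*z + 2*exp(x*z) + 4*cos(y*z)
2*x**2*exp(x*z) - 4*y**2*cos(y*z) + 2*z**2*exp(x*z) - 4*z*(z*cos(y*z) + 1)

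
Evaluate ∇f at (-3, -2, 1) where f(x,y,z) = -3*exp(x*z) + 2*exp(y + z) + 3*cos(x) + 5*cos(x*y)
(10*sin(6) - 3*exp(-3) + 3*sin(3), 15*sin(6) + 2*exp(-1), (9 + 2*exp(2))*exp(-3))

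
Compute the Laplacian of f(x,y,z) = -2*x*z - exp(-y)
-exp(-y)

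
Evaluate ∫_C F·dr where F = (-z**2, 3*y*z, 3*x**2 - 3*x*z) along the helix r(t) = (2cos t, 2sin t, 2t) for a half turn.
16 + 6*pi + 8*pi**2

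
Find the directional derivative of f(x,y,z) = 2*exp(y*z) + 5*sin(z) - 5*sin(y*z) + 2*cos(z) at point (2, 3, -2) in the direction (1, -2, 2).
2*((-25*cos(6) + 5*cos(2) + 2*sin(2))*exp(6) + 10)*exp(-6)/3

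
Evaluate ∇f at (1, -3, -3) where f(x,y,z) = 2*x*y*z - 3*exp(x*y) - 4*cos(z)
(9*exp(-3) + 18, -6 - 3*exp(-3), -6 - 4*sin(3))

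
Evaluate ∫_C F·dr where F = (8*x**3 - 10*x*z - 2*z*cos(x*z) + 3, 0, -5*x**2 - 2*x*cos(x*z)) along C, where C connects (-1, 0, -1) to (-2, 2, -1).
-2*sin(2) + 2*sin(1) + 42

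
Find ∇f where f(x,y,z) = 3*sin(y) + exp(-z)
(0, 3*cos(y), -exp(-z))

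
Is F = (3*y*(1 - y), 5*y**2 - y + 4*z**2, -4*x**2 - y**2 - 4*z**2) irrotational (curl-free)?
No, ∇×F = (-2*y - 8*z, 8*x, 6*y - 3)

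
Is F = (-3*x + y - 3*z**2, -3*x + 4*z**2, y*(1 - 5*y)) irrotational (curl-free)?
No, ∇×F = (-10*y - 8*z + 1, -6*z, -4)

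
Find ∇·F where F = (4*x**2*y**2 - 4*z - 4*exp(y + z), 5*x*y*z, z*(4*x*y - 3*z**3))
8*x*y**2 + 4*x*y + 5*x*z - 12*z**3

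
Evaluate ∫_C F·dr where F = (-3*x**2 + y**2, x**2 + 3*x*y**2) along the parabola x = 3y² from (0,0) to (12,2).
-7944/5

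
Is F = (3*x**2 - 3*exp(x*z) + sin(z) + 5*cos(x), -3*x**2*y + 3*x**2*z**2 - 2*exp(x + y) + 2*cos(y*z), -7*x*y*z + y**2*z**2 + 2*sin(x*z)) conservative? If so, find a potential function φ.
No, ∇×F = (-6*x**2*z - 7*x*z + 2*y*z**2 + 2*y*sin(y*z), -3*x*exp(x*z) + 7*y*z - 2*z*cos(x*z) + cos(z), -6*x*y + 6*x*z**2 - 2*exp(x + y)) ≠ 0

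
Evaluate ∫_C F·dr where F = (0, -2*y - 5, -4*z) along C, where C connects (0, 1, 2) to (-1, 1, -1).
6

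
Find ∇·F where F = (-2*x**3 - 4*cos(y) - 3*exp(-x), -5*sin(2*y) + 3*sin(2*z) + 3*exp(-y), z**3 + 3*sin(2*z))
-6*x**2 + 3*z**2 - 10*cos(2*y) + 6*cos(2*z) - 3*exp(-y) + 3*exp(-x)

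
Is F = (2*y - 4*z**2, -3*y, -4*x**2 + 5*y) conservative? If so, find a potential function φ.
No, ∇×F = (5, 8*x - 8*z, -2) ≠ 0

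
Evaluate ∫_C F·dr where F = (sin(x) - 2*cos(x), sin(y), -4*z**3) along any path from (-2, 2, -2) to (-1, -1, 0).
2*sqrt(2)*cos(pi/4 + 2) - 2*sqrt(2)*cos(pi/4 + 1) + 16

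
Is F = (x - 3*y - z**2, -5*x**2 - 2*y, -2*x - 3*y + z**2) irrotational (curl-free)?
No, ∇×F = (-3, 2 - 2*z, 3 - 10*x)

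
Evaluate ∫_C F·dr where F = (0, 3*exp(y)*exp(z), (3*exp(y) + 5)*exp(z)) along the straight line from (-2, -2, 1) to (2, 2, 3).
(-5*exp(2) - 3 + (5 + 3*exp(2))*exp(4))*exp(-1)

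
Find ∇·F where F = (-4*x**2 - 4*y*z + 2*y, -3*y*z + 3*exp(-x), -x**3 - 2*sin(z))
-8*x - 3*z - 2*cos(z)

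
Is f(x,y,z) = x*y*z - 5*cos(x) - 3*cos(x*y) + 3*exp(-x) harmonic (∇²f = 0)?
No, ∇²f = 3*x**2*cos(x*y) + 3*y**2*cos(x*y) + 5*cos(x) + 3*exp(-x)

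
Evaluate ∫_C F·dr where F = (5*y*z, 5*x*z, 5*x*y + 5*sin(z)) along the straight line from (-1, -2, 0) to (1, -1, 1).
-5*cos(1)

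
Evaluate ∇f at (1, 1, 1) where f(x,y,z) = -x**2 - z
(-2, 0, -1)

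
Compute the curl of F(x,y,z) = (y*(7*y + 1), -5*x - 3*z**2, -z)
(6*z, 0, -14*y - 6)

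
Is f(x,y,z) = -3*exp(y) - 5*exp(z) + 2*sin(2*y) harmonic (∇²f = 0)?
No, ∇²f = -3*exp(y) - 5*exp(z) - 8*sin(2*y)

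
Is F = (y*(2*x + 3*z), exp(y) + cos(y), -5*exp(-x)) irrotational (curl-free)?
No, ∇×F = (0, 3*y - 5*exp(-x), -2*x - 3*z)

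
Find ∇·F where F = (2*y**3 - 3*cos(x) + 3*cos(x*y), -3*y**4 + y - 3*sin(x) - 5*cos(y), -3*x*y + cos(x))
-12*y**3 - 3*y*sin(x*y) + 3*sin(x) + 5*sin(y) + 1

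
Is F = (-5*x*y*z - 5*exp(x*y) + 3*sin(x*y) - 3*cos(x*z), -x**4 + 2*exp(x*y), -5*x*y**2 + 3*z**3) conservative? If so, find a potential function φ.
No, ∇×F = (-10*x*y, -5*x*y + 3*x*sin(x*z) + 5*y**2, -4*x**3 + 5*x*z + 5*x*exp(x*y) - 3*x*cos(x*y) + 2*y*exp(x*y)) ≠ 0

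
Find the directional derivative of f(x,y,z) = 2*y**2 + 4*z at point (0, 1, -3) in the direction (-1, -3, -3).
-24*sqrt(19)/19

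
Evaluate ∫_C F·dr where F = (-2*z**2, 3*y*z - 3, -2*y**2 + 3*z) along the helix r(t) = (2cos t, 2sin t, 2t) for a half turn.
-64 - 14*pi + 22*pi**2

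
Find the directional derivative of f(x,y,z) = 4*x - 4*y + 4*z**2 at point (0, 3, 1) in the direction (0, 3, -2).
-28*sqrt(13)/13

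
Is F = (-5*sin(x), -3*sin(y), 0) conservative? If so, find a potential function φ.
Yes, F is conservative. φ = 5*cos(x) + 3*cos(y)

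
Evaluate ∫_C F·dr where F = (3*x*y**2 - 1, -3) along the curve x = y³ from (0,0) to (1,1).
-23/8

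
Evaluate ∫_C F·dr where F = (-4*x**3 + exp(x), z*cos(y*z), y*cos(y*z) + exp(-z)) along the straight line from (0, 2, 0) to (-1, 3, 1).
-1 + sin(3)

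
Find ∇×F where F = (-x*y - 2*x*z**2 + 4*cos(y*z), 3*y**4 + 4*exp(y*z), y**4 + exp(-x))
(4*y*(y**2 - exp(y*z)), -4*x*z - 4*y*sin(y*z) + exp(-x), x + 4*z*sin(y*z))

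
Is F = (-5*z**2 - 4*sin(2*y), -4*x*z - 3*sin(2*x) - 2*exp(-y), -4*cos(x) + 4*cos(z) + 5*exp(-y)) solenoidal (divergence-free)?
No, ∇·F = -4*sin(z) + 2*exp(-y)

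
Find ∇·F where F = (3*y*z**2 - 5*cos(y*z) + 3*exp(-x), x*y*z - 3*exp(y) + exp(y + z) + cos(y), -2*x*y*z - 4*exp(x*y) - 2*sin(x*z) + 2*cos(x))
-2*x*y + x*z - 2*x*cos(x*z) - 3*exp(y) + exp(y + z) - sin(y) - 3*exp(-x)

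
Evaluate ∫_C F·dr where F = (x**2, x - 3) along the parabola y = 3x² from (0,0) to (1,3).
-20/3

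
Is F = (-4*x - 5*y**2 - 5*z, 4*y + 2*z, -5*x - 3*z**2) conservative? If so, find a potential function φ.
No, ∇×F = (-2, 0, 10*y) ≠ 0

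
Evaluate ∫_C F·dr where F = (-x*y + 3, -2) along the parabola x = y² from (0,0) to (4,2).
-24/5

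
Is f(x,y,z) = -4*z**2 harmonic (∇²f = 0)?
No, ∇²f = -8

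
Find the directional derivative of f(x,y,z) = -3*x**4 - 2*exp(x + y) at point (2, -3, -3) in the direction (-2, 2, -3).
192*sqrt(17)/17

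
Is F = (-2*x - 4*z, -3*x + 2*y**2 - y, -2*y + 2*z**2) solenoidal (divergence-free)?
No, ∇·F = 4*y + 4*z - 3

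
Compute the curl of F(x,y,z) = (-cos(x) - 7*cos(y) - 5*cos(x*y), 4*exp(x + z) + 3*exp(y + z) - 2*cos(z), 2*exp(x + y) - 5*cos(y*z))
(5*z*sin(y*z) + 2*exp(x + y) - 4*exp(x + z) - 3*exp(y + z) - 2*sin(z), -2*exp(x + y), -5*x*sin(x*y) + 4*exp(x + z) - 7*sin(y))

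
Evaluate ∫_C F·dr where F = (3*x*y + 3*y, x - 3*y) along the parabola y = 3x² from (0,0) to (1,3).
-25/4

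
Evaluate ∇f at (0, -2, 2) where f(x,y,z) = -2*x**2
(0, 0, 0)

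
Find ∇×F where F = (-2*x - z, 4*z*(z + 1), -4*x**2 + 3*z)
(-8*z - 4, 8*x - 1, 0)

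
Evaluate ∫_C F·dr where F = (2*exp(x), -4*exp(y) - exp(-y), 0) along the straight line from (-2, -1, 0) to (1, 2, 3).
(-4*exp(4) - 1 + 4*E + exp(3))*exp(-2)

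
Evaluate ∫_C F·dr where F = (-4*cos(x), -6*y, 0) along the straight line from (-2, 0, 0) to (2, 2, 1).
-12 - 8*sin(2)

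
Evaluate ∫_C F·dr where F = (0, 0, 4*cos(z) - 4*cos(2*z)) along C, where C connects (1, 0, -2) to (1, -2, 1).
-2*sin(4) + 2*sin(2) + 4*sin(1)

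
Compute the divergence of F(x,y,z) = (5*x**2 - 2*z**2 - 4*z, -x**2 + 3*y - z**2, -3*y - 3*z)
10*x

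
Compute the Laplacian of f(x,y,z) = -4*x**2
-8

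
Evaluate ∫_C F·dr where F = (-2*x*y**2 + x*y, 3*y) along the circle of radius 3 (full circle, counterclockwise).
0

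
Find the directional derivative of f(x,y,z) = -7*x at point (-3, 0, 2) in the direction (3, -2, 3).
-21*sqrt(22)/22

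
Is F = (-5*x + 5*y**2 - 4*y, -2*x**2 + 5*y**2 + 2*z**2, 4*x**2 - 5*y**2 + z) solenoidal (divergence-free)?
No, ∇·F = 10*y - 4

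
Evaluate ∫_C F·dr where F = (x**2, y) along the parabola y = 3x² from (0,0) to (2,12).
224/3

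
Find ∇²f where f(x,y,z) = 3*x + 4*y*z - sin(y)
sin(y)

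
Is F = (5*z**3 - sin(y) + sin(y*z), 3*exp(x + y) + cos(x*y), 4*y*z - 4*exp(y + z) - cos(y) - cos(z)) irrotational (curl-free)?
No, ∇×F = (4*z - 4*exp(y + z) + sin(y), y*cos(y*z) + 15*z**2, -y*sin(x*y) - z*cos(y*z) + 3*exp(x + y) + cos(y))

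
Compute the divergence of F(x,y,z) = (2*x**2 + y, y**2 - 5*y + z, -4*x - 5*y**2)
4*x + 2*y - 5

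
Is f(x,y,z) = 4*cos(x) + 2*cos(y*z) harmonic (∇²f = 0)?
No, ∇²f = -2*y**2*cos(y*z) - 2*z**2*cos(y*z) - 4*cos(x)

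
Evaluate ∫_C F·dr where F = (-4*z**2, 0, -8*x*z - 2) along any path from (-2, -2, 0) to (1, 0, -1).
-2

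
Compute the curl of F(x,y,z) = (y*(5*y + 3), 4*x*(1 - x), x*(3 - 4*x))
(0, 8*x - 3, -8*x - 10*y + 1)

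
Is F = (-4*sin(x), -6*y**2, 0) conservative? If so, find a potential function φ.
Yes, F is conservative. φ = -2*y**3 + 4*cos(x)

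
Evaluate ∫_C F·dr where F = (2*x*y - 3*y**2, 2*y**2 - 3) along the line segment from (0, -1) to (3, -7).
-426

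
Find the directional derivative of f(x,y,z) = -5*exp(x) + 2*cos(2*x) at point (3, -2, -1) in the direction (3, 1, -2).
-3*sqrt(14)*(4*sin(6) + 5*exp(3))/14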